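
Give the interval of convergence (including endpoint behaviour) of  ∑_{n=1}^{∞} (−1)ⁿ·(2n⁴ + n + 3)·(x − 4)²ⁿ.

By the ratio test, |a_{n+1}/a_n| = (2(n+1)⁴ + (n+1) + 3)/(2n⁴ + n + 3) → 1.
Since the exponent of (x − 4) increases by 2 each term, convergence requires |x − 4|² < 1, hence R = 1.
Check x = 5: the terms do not tend to 0, so the series diverges.
When x = 3, the n-th term does not approach 0; divergence by the term test.

(3, 5)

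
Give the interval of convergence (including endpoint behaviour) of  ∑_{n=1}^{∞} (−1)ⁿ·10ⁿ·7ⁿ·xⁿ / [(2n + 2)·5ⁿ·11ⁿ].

The ratio of consecutive coefficients is [(2n + 2)/(2(n+1) + 2)] · 10·7/(5·11) → 14/11.
Convergence for |x| · 14/11 < 1, i.e. |x| < 11/14. So R = 11/14.
At x = 11/14: convergence follows from the alternating series test (terms decrease monotonically to 0).
At x = -11/14: comparison with the harmonic series Σ 1/n shows the series diverges.

(-11/14, 11/14]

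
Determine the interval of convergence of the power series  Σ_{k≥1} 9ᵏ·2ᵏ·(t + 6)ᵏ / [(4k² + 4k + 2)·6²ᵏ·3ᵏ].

[-12, 0]

The ratio of consecutive coefficients is [(4k² + 4k + 2)/(4(k+1)² + 4(k+1) + 2)] · 9·2/(36·3) → 1/6.
The series converges when 1/6 · |t + 6| < 1, giving R = 6.
Endpoint t = 0: absolute convergence follows by limit comparison with Σ 1/k².
At t = -12: the series is dominated by a constant times Σ 1/k², which converges (p = 2 > 1).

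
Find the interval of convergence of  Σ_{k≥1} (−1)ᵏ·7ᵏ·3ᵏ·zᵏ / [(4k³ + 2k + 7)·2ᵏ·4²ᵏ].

[-32/21, 32/21]

By the ratio test, |a_{k+1}/a_k| = [(4k³ + 2k + 7)/(4(k+1)³ + 2(k+1) + 7)] · 7·3/(2·16) → 21/32.
The series converges when 21/32 · |z| < 1, giving R = 32/21.
Endpoint z = 32/21: absolute convergence follows by limit comparison with Σ 1/k³.
When z = -32/21, the terms are on the order of 1/k³, so the series converges absolutely by comparison with the p-series (p = 3 > 1).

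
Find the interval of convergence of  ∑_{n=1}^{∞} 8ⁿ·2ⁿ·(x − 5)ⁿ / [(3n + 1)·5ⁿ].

[75/16, 85/16)

The ratio of consecutive coefficients is [(3n + 1)/(3(n+1) + 1)] · 8·2/5 → 16/5.
Thus R = 1/(16/5) = 5/16.
At x = 85/16: the terms behave like c/n; limit comparison with the harmonic series gives divergence.
At x = 75/16: the terms alternate in sign and decrease monotonically to 0 in absolute value (size ~ c/n), so the alternating series test gives convergence.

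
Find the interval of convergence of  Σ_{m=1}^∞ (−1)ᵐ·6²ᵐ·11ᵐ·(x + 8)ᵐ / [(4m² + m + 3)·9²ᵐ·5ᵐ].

By the ratio test, |a_{m+1}/a_m| = [(4m² + m + 3)/(4(m+1)² + (m+1) + 3)] · 36·11/(81·5) → 44/45.
Thus R = 1/(44/45) = 45/44.
When x = -307/44, the terms are on the order of 1/m², so the series converges absolutely by comparison with the p-series (p = 2 > 1).
Check x = -397/44: the series is dominated by a constant times Σ 1/m², which converges (p = 2 > 1).

[-397/44, -307/44]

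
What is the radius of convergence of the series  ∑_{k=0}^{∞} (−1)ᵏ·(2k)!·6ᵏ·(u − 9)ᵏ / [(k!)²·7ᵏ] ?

R = 7/24

Apply the ratio test: |a_{k+1}| / |a_k| = (2k+1)·(2k+2)/(k+1)² · 6/7, which tends to 24/7 as k → ∞.
The series converges when 24/7 · |u − 9| < 1, giving R = 7/24.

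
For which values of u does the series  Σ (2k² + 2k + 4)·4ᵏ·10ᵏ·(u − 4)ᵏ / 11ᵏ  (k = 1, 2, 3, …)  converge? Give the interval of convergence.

Apply the ratio test: |a_{k+1}| / |a_k| = [(2(k+1)² + 2(k+1) + 4)/(2k² + 2k + 4)] · 4·10/11, which tends to 40/11 as k → ∞.
Thus R = 1/(40/11) = 11/40.
Check u = 171/40: the terms do not tend to 0, so the series diverges.
At u = 149/40: the terms have absolute value of order k², which does not tend to 0, so the series diverges by the divergence test.

(149/40, 171/40)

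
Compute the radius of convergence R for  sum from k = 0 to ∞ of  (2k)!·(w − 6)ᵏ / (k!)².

Apply the ratio test: |a_{k+1}| / |a_k| = (2k+1)·(2k+2)/(k+1)², which tends to 4 as k → ∞.
Thus R = 1/(4) = 1/4.

R = 1/4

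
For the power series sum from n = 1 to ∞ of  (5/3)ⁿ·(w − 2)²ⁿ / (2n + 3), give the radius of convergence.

R = √15/5

The ratio of consecutive coefficients is [(2n + 3)/(2(n+1) + 3)] · 5/3 → 5/3.
Writing y = (w − 2)², the series in y has radius 3/5, so |w − 2| < √(3/5) and R = √15/5.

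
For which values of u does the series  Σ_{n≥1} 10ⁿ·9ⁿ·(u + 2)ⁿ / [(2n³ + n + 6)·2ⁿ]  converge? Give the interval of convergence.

The ratio of consecutive coefficients is [(2n³ + n + 6)/(2(n+1)³ + (n+1) + 6)] · 10·9/2 → 45.
Thus R = 1/(45) = 1/45.
Endpoint u = -89/45: the terms are on the order of 1/n³, so the series converges absolutely by comparison with the p-series (p = 3 > 1).
When u = -91/45, the terms are on the order of 1/n³, so the series converges absolutely by comparison with the p-series (p = 3 > 1).

[-91/45, -89/45]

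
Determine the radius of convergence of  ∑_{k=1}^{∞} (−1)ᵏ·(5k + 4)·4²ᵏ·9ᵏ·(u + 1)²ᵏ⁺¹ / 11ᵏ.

The ratio of consecutive coefficients is [(5(k+1) + 4)/(5k + 4)] · 16·9/11 → 144/11.
Since the exponent of (u + 1) increases by 2 each term, convergence requires |u + 1|² < 11/144, hence R = √11/12.

R = √11/12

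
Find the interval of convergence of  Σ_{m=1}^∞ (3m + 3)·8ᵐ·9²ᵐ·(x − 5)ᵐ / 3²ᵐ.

Apply the ratio test: |a_{m+1}| / |a_m| = [(3(m+1) + 3)/(3m + 3)] · 8·81/9, which tends to 72 as m → ∞.
Thus R = 1/(72) = 1/72.
When x = 361/72, the m-th term does not approach 0; divergence by the term test.
Check x = 359/72: the m-th term does not approach 0; divergence by the term test.

(359/72, 361/72)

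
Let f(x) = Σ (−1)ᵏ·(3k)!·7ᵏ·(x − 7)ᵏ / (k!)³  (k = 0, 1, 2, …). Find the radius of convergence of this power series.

R = 1/189

The ratio of consecutive coefficients is (3k+1)·(3k+2)·(3k+3)/(k+1)³ · 7 → 189.
Thus R = 1/(189) = 1/189.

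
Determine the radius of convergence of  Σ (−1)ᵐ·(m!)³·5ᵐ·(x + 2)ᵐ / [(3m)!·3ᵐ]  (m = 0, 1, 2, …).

Ratio test: |a_{m+1}/a_m| = (m+1)³/[(3m+1)·(3m+2)·(3m+3)] · 5/3 → 5/81 as m → ∞.
Convergence for |x + 2| · 5/81 < 1, i.e. |x + 2| < 81/5. So R = 81/5.

R = 81/5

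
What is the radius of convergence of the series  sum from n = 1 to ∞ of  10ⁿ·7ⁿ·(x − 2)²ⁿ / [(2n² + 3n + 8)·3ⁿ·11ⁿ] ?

R = √2310/70

Apply the ratio test: |a_{n+1}| / |a_n| = [(2n² + 3n + 8)/(2(n+1)² + 3(n+1) + 8)] · 10·7/(3·11), which tends to 70/33 as n → ∞.
Writing y = (x − 2)², the series in y has radius 33/70, so |x − 2| < √(33/70) and R = √2310/70.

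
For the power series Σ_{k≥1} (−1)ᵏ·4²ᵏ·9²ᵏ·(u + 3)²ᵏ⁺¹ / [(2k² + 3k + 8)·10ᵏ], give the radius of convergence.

R = √10/36

Apply the ratio test: |a_{k+1}| / |a_k| = [(2k² + 3k + 8)/(2(k+1)² + 3(k+1) + 8)] · 16·81/10, which tends to 648/5 as k → ∞.
Since the exponent of (u + 3) increases by 2 each term, convergence requires |u + 3|² < 5/648, hence R = √10/36.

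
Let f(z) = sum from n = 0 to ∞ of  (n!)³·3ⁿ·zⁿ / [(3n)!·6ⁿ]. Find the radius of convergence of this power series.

R = 54

Apply the ratio test: |a_{n+1}| / |a_n| = (n+1)³/[(3n+1)·(3n+2)·(3n+3)] · 3/6, which tends to 1/54 as n → ∞.
Thus R = 1/(1/54) = 54.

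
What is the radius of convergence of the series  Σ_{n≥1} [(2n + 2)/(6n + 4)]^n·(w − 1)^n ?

By the Cauchy root test, |a_n|^(1/n) = (2n + 2)/(6n + 4) → 1/3.
Hence the series converges for |w − 1| < 1/(1/3) = 3, so the radius of convergence is 3.

R = 3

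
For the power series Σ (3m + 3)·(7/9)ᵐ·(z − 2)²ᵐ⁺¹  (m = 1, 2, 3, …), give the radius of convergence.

R = 3√7/7

Apply the ratio test: |a_{m+1}| / |a_m| = [(3(m+1) + 3)/(3m + 3)] · 7/9, which tends to 7/9 as m → ∞.
Writing y = (z − 2)², the series in y has radius 9/7, so |z − 2| < √(9/7) and R = 3√7/7.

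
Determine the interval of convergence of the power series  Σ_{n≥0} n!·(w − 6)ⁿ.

{6}

Ratio test: |a_{n+1}/a_n| = (n+1) → ∞ as n → ∞.
Since the ratio → ∞, the series diverges for every w ≠ 6, and R = 0.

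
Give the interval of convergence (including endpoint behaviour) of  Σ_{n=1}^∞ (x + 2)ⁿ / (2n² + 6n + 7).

Apply the ratio test: |a_{n+1}| / |a_n| = (2n² + 6n + 7)/(2(n+1)² + 6(n+1) + 7), which tends to 1 as n → ∞.
So the series converges when |x + 2| < 1 and diverges when |x + 2| > 1; R = 1.
Endpoint x = -1: the terms are on the order of 1/n², so the series converges absolutely by comparison with the p-series (p = 2 > 1).
Endpoint x = -3: the series is dominated by a constant times Σ 1/n², which converges (p = 2 > 1).

[-3, -1]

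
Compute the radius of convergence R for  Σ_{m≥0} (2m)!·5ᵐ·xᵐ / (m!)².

By the ratio test, |a_{m+1}/a_m| = (2m+1)·(2m+2)/(m+1)² · 5 → 20.
Hence the series converges for |x| < 1/(20) = 1/20, so the radius of convergence is 1/20.

R = 1/20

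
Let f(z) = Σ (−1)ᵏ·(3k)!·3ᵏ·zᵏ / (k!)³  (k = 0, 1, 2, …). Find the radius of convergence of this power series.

Apply the ratio test: |a_{k+1}| / |a_k| = (3k+1)·(3k+2)·(3k+3)/(k+1)³ · 3, which tends to 81 as k → ∞.
Hence the series converges for |z| < 1/(81) = 1/81, so the radius of convergence is 1/81.

R = 1/81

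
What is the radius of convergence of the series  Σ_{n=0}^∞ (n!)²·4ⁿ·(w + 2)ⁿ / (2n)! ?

R = 1

Ratio test: |a_{n+1}/a_n| = (n+1)²/[(2n+1)·(2n+2)] · 4 → 1 as n → ∞.
So the series converges when |w + 2| < 1 and diverges when |w + 2| > 1; R = 1.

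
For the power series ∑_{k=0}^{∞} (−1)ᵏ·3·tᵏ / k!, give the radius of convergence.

By the ratio test, |a_{k+1}/a_k| = 3/3 · 1/(k+1) → 0.
Since the limit is 0 < 1 for every t, the series converges on all of ℝ and R = ∞.

R = ∞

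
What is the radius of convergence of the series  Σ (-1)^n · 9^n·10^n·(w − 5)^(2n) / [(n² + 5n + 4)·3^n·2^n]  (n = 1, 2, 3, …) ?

By the ratio test, |a_{n+1}/a_n| = [(n² + 5n + 4)/((n+1)² + 5(n+1) + 4)] · 9·10/(3·2) → 15.
Successive powers of (w − 5) differ by 2, so the series converges when |w − 5|² · 15 < 1, i.e. |w − 5| < √(1/15). So R = √15/15.

R = √15/15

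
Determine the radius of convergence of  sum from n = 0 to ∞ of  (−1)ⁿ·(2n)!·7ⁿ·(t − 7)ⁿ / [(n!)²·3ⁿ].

R = 3/28

Apply the ratio test: |a_{n+1}| / |a_n| = (2n+1)·(2n+2)/(n+1)² · 7/3, which tends to 28/3 as n → ∞.
Thus R = 1/(28/3) = 3/28.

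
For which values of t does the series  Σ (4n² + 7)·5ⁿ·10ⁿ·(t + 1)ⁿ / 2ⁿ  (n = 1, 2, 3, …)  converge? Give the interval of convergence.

Apply the ratio test: |a_{n+1}| / |a_n| = [(4(n+1)² + 7)/(4n² + 7)] · 5·10/2, which tends to 25 as n → ∞.
Hence the series converges for |t + 1| < 1/(25) = 1/25, so the radius of convergence is 1/25.
Check t = -24/25: the n-th term does not approach 0; divergence by the term test.
At t = -26/25: the terms do not tend to 0, so the series diverges.

(-26/25, -24/25)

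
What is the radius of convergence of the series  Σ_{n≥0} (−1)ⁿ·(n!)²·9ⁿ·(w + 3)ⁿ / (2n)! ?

R = 4/9

By the ratio test, |a_{n+1}/a_n| = (n+1)²/[(2n+1)·(2n+2)] · 9 → 9/4.
The series converges when 9/4 · |w + 3| < 1, giving R = 4/9.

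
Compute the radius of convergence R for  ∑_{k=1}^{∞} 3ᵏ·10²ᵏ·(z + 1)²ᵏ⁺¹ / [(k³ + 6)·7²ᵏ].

Ratio test: |a_{k+1}/a_k| = [(k³ + 6)/((k+1)³ + 6)] · 3·100/49 → 300/49 as k → ∞.
Since the exponent of (z + 1) increases by 2 each term, convergence requires |z + 1|² < 49/300, hence R = 7√3/30.

R = 7√3/30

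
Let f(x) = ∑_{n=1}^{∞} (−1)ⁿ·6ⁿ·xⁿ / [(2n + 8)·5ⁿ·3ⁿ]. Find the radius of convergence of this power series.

R = 5/2

By the ratio test, |a_{n+1}/a_n| = [(2n + 8)/(2(n+1) + 8)] · 6/(5·3) → 2/5.
Thus R = 1/(2/5) = 5/2.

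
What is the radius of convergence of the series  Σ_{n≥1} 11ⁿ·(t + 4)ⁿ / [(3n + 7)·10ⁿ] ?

Ratio test: |a_{n+1}/a_n| = [(3n + 7)/(3(n+1) + 7)] · 11/10 → 11/10 as n → ∞.
Thus R = 1/(11/10) = 10/11.

R = 10/11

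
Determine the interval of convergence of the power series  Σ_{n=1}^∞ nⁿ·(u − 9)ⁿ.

{9}

By the Cauchy root test, |a_n|^(1/n) = n → ∞.
Since the n-th root of |a_n| is unbounded, the series converges only at u = 9; R = 0.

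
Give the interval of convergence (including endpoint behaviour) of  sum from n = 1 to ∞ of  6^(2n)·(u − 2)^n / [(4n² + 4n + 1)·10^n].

[31/18, 41/18]

By the ratio test, |a_{n+1}/a_n| = [(4n² + 4n + 1)/(4(n+1)² + 4(n+1) + 1)] · 36/10 → 18/5.
The series converges when 18/5 · |u − 2| < 1, giving R = 5/18.
At u = 41/18: the terms are on the order of 1/n², so the series converges absolutely by comparison with the p-series (p = 2 > 1).
When u = 31/18, the series is dominated by a constant times Σ 1/n², which converges (p = 2 > 1).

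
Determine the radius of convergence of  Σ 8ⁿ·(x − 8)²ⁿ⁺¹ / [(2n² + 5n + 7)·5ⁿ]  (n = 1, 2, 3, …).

R = √10/4

Apply the ratio test: |a_{n+1}| / |a_n| = [(2n² + 5n + 7)/(2(n+1)² + 5(n+1) + 7)] · 8/5, which tends to 8/5 as n → ∞.
Since the exponent of (x − 8) increases by 2 each term, convergence requires |x − 8|² < 5/8, hence R = √10/4.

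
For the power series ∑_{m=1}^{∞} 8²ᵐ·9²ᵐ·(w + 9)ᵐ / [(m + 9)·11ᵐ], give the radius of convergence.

By the ratio test, |a_{m+1}/a_m| = [(m + 9)/((m+1) + 9)] · 64·81/11 → 5184/11.
Hence the series converges for |w + 9| < 1/(5184/11) = 11/5184, so the radius of convergence is 11/5184.

R = 11/5184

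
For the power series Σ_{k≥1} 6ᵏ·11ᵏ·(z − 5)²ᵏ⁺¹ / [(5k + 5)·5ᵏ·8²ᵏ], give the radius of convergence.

R = 4√330/33

Ratio test: |a_{k+1}/a_k| = [(5k + 5)/(5(k+1) + 5)] · 6·11/(5·64) → 33/160 as k → ∞.
Writing y = (z − 5)², the series in y has radius 160/33, so |z − 5| < √(160/33) and R = 4√330/33.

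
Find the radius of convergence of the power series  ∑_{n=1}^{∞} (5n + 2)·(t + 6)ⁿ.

Apply the ratio test: |a_{n+1}| / |a_n| = (5(n+1) + 2)/(5n + 2), which tends to 1 as n → ∞.
Convergence for |t + 6| < 1, so R = 1.

R = 1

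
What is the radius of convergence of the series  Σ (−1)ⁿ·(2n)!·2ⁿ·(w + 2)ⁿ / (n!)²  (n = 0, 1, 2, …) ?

Ratio test: |a_{n+1}/a_n| = (2n+1)·(2n+2)/(n+1)² · 2 → 8 as n → ∞.
Convergence for |w + 2| · 8 < 1, i.e. |w + 2| < 1/8. So R = 1/8.

R = 1/8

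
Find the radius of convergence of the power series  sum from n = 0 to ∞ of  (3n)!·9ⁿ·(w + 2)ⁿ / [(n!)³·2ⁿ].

R = 2/243

Apply the ratio test: |a_{n+1}| / |a_n| = (3n+1)·(3n+2)·(3n+3)/(n+1)³ · 9/2, which tends to 243/2 as n → ∞.
Convergence for |w + 2| · 243/2 < 1, i.e. |w + 2| < 2/243. So R = 2/243.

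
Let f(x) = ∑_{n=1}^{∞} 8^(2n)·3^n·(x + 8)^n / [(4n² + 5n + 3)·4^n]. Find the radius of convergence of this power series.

The ratio of consecutive coefficients is [(4n² + 5n + 3)/(4(n+1)² + 5(n+1) + 3)] · 64·3/4 → 48.
Convergence for |x + 8| · 48 < 1, i.e. |x + 8| < 1/48. So R = 1/48.

R = 1/48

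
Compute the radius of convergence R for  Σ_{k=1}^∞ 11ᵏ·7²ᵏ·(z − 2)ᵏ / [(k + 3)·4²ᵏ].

R = 16/539

The ratio of consecutive coefficients is [(k + 3)/((k+1) + 3)] · 11·49/16 → 539/16.
Thus R = 1/(539/16) = 16/539.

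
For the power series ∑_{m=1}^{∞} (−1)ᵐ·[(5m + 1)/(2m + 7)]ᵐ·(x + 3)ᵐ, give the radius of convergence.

Root test: |a_m|^(1/m) = (5m + 1)/(2m + 7) → 5/2.
Thus R = 1/(5/2) = 2/5.

R = 2/5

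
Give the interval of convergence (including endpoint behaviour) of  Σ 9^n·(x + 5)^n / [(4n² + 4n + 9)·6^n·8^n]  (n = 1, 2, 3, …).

[-31/3, 1/3]

The ratio of consecutive coefficients is [(4n² + 4n + 9)/(4(n+1)² + 4(n+1) + 9)] · 9/(6·8) → 3/16.
The series converges when 3/16 · |x + 5| < 1, giving R = 16/3.
Check x = 1/3: the series is dominated by a constant times Σ 1/n², which converges (p = 2 > 1).
Check x = -31/3: the series is dominated by a constant times Σ 1/n², which converges (p = 2 > 1).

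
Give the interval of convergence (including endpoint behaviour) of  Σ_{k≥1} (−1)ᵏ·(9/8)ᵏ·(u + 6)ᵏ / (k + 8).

(-62/9, -46/9]

Apply the ratio test: |a_{k+1}| / |a_k| = [(k + 8)/((k+1) + 8)] · 9/8, which tends to 9/8 as k → ∞.
Convergence for |u + 6| · 9/8 < 1, i.e. |u + 6| < 8/9. So R = 8/9.
When u = -46/9, the terms alternate in sign and decrease monotonically to 0 in absolute value (size ~ c/k), so the alternating series test gives convergence.
Endpoint u = -62/9: the terms behave like c/k; limit comparison with the harmonic series gives divergence.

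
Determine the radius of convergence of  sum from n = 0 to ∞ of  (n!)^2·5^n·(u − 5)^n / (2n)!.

R = 4/5

By the ratio test, |a_{n+1}/a_n| = (n+1)²/[(2n+1)·(2n+2)] · 5 → 5/4.
Thus R = 1/(5/4) = 4/5.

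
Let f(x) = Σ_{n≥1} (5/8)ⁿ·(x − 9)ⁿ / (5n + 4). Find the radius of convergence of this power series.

By the ratio test, |a_{n+1}/a_n| = [(5n + 4)/(5(n+1) + 4)] · 5/8 → 5/8.
Convergence for |x − 9| · 5/8 < 1, i.e. |x − 9| < 8/5. So R = 8/5.

R = 8/5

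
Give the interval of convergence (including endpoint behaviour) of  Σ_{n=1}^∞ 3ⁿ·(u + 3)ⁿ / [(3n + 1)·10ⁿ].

[-19/3, 1/3)

The ratio of consecutive coefficients is [(3n + 1)/(3(n+1) + 1)] · 3/10 → 3/10.
Hence the series converges for |u + 3| < 1/(3/10) = 10/3, so the radius of convergence is 10/3.
Endpoint u = 1/3: the terms behave like c/n; limit comparison with the harmonic series gives divergence.
When u = -19/3, an alternating series whose terms decrease to 0 in absolute value, so it converges by the Leibniz criterion.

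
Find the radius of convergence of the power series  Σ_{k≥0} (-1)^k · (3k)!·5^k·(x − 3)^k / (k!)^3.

R = 1/135

Apply the ratio test: |a_{k+1}| / |a_k| = (3k+1)·(3k+2)·(3k+3)/(k+1)³ · 5, which tends to 135 as k → ∞.
Hence the series converges for |x − 3| < 1/(135) = 1/135, so the radius of convergence is 1/135.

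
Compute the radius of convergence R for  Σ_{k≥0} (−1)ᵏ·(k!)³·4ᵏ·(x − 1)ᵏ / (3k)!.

By the ratio test, |a_{k+1}/a_k| = (k+1)³/[(3k+1)·(3k+2)·(3k+3)] · 4 → 4/27.
Convergence for |x − 1| · 4/27 < 1, i.e. |x − 1| < 27/4. So R = 27/4.

R = 27/4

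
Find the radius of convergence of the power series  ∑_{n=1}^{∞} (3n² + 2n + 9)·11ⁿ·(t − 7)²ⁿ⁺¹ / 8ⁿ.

R = 2√22/11

Apply the ratio test: |a_{n+1}| / |a_n| = [(3(n+1)² + 2(n+1) + 9)/(3n² + 2n + 9)] · 11/8, which tends to 11/8 as n → ∞.
Since the exponent of (t − 7) increases by 2 each term, convergence requires |t − 7|² < 8/11, hence R = 2√22/11.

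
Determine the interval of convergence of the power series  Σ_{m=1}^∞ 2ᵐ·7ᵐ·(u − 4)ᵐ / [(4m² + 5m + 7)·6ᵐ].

By the ratio test, |a_{m+1}/a_m| = [(4m² + 5m + 7)/(4(m+1)² + 5(m+1) + 7)] · 2·7/6 → 7/3.
The series converges when 7/3 · |u − 4| < 1, giving R = 3/7.
At u = 31/7: the terms are on the order of 1/m², so the series converges absolutely by comparison with the p-series (p = 2 > 1).
When u = 25/7, the series is dominated by a constant times Σ 1/m², which converges (p = 2 > 1).

[25/7, 31/7]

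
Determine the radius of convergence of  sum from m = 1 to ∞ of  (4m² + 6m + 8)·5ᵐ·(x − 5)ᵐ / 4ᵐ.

By the ratio test, |a_{m+1}/a_m| = [(4(m+1)² + 6(m+1) + 8)/(4m² + 6m + 8)] · 5/4 → 5/4.
The series converges when 5/4 · |x − 5| < 1, giving R = 4/5.

R = 4/5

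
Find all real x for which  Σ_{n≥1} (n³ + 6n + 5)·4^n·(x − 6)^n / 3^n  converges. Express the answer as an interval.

(21/4, 27/4)

By the ratio test, |a_{n+1}/a_n| = [((n+1)³ + 6(n+1) + 5)/(n³ + 6n + 5)] · 4/3 → 4/3.
Convergence for |x − 6| · 4/3 < 1, i.e. |x − 6| < 3/4. So R = 3/4.
Check x = 27/4: the terms do not tend to 0, so the series diverges.
When x = 21/4, the n-th term does not approach 0; divergence by the term test.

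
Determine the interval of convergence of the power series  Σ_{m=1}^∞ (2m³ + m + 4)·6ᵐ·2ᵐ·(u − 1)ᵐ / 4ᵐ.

By the ratio test, |a_{m+1}/a_m| = [(2(m+1)³ + (m+1) + 4)/(2m³ + m + 4)] · 6·2/4 → 3.
Convergence for |u − 1| · 3 < 1, i.e. |u − 1| < 1/3. So R = 1/3.
Check u = 4/3: the terms have absolute value of order m³, which does not tend to 0, so the series diverges by the divergence test.
At u = 2/3: the terms do not tend to 0, so the series diverges.

(2/3, 4/3)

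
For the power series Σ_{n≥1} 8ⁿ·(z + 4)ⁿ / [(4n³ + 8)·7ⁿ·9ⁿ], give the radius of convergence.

R = 63/8

By the ratio test, |a_{n+1}/a_n| = [(4n³ + 8)/(4(n+1)³ + 8)] · 8/(7·9) → 8/63.
Hence the series converges for |z + 4| < 1/(8/63) = 63/8, so the radius of convergence is 63/8.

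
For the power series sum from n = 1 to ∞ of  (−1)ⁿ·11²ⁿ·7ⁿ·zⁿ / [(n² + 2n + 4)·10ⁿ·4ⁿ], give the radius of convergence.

R = 40/847

The ratio of consecutive coefficients is [(n² + 2n + 4)/((n+1)² + 2(n+1) + 4)] · 121·7/(10·4) → 847/40.
Hence the series converges for |z| < 1/(847/40) = 40/847, so the radius of convergence is 40/847.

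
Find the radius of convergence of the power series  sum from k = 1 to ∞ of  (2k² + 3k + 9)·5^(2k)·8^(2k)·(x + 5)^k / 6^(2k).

R = 9/400

By the ratio test, |a_{k+1}/a_k| = [(2(k+1)² + 3(k+1) + 9)/(2k² + 3k + 9)] · 25·64/36 → 400/9.
Thus R = 1/(400/9) = 9/400.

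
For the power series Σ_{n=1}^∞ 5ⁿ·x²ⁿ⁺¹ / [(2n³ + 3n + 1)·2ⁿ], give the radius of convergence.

R = √10/5

Apply the ratio test: |a_{n+1}| / |a_n| = [(2n³ + 3n + 1)/(2(n+1)³ + 3(n+1) + 1)] · 5/2, which tends to 5/2 as n → ∞.
Writing y = x², the series in y has radius 2/5, so |x| < √(2/5) and R = √10/5.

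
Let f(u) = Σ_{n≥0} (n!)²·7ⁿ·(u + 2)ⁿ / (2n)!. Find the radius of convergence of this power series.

R = 4/7

The ratio of consecutive coefficients is (n+1)²/[(2n+1)·(2n+2)] · 7 → 7/4.
Thus R = 1/(7/4) = 4/7.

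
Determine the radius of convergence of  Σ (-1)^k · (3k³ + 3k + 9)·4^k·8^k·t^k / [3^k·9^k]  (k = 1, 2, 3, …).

Ratio test: |a_{k+1}/a_k| = [(3(k+1)³ + 3(k+1) + 9)/(3k³ + 3k + 9)] · 4·8/(3·9) → 32/27 as k → ∞.
The series converges when 32/27 · |t| < 1, giving R = 27/32.

R = 27/32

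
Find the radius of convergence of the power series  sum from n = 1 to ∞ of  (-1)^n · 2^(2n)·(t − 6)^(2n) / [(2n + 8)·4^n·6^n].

The ratio of consecutive coefficients is [(2n + 8)/(2(n+1) + 8)] · 4/(4·6) → 1/6.
Since the exponent of (t − 6) increases by 2 each term, convergence requires |t − 6|² < 6, hence R = √6.

R = √6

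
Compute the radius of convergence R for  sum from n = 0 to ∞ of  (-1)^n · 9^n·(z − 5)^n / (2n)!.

R = ∞

Apply the ratio test: |a_{n+1}| / |a_n| = 9 · 1/[(2n+1)·(2n+2)], which tends to 0 as n → ∞.
The limit is 0, so the series converges for all z; R = ∞.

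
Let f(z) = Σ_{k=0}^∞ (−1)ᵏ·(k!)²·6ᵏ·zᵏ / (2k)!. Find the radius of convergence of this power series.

By the ratio test, |a_{k+1}/a_k| = (k+1)²/[(2k+1)·(2k+2)] · 6 → 3/2.
Hence the series converges for |z| < 1/(3/2) = 2/3, so the radius of convergence is 2/3.

R = 2/3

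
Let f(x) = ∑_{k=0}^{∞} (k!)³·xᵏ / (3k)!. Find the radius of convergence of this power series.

R = 27

By the ratio test, |a_{k+1}/a_k| = (k+1)³/[(3k+1)·(3k+2)·(3k+3)] → 1/27.
Thus R = 1/(1/27) = 27.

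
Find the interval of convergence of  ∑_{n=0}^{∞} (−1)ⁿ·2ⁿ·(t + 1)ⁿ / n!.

The ratio of consecutive coefficients is 2 · 1/(n+1) → 0.
Since the limit is 0 < 1 for every t, the series converges on all of ℝ and R = ∞.

(−∞, ∞)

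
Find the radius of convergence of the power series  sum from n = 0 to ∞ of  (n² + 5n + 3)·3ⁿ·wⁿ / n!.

R = ∞

The ratio of consecutive coefficients is ((n+1)² + 5(n+1) + 3)/(n² + 5n + 3) · 3 · 1/(n+1) → 0.
The ratio tends to 0 regardless of w, hence R = ∞.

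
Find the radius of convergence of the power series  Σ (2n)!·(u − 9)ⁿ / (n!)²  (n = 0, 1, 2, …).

By the ratio test, |a_{n+1}/a_n| = (2n+1)·(2n+2)/(n+1)² → 4.
Thus R = 1/(4) = 1/4.

R = 1/4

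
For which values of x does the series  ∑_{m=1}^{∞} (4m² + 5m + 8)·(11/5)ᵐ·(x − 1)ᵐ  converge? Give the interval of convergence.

(6/11, 16/11)

The ratio of consecutive coefficients is [(4(m+1)² + 5(m+1) + 8)/(4m² + 5m + 8)] · 11/5 → 11/5.
Hence the series converges for |x − 1| < 1/(11/5) = 5/11, so the radius of convergence is 5/11.
When x = 16/11, the m-th term does not approach 0; divergence by the term test.
When x = 6/11, the terms have absolute value of order m², which does not tend to 0, so the series diverges by the divergence test.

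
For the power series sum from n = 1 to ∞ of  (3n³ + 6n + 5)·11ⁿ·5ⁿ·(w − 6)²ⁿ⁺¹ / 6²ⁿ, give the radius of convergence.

R = 6√55/55

Ratio test: |a_{n+1}/a_n| = [(3(n+1)³ + 6(n+1) + 5)/(3n³ + 6n + 5)] · 11·5/36 → 55/36 as n → ∞.
Successive powers of (w − 6) differ by 2, so the series converges when |w − 6|² · 55/36 < 1, i.e. |w − 6| < √(36/55). So R = 6√55/55.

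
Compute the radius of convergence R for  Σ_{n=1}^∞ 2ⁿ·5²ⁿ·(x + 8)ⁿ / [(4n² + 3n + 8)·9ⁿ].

Ratio test: |a_{n+1}/a_n| = [(4n² + 3n + 8)/(4(n+1)² + 3(n+1) + 8)] · 2·25/9 → 50/9 as n → ∞.
Convergence for |x + 8| · 50/9 < 1, i.e. |x + 8| < 9/50. So R = 9/50.

R = 9/50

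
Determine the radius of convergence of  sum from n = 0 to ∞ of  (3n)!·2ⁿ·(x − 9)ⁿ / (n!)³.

R = 1/54

Ratio test: |a_{n+1}/a_n| = (3n+1)·(3n+2)·(3n+3)/(n+1)³ · 2 → 54 as n → ∞.
The series converges when 54 · |x − 9| < 1, giving R = 1/54.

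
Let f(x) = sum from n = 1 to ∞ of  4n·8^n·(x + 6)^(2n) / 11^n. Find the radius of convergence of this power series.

By the ratio test, |a_{n+1}/a_n| = [4(n+1)/4n] · 8/11 → 8/11.
Since the exponent of (x + 6) increases by 2 each term, convergence requires |x + 6|² < 11/8, hence R = √22/4.

R = √22/4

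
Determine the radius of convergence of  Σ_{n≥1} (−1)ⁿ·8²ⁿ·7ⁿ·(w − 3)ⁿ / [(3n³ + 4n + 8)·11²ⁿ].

R = 121/448

Ratio test: |a_{n+1}/a_n| = [(3n³ + 4n + 8)/(3(n+1)³ + 4(n+1) + 8)] · 64·7/121 → 448/121 as n → ∞.
Hence the series converges for |w − 3| < 1/(448/121) = 121/448, so the radius of convergence is 121/448.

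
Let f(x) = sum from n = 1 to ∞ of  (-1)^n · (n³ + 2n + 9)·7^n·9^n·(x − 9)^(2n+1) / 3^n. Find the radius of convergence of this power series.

Apply the ratio test: |a_{n+1}| / |a_n| = [((n+1)³ + 2(n+1) + 9)/(n³ + 2n + 9)] · 7·9/3, which tends to 21 as n → ∞.
Writing y = (x − 9)², the series in y has radius 1/21, so |x − 9| < √(1/21) and R = √21/21.

R = √21/21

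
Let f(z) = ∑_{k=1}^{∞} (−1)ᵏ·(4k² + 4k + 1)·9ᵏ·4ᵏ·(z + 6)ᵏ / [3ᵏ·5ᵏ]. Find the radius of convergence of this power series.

R = 5/12

Ratio test: |a_{k+1}/a_k| = [(4(k+1)² + 4(k+1) + 1)/(4k² + 4k + 1)] · 9·4/(3·5) → 12/5 as k → ∞.
Convergence for |z + 6| · 12/5 < 1, i.e. |z + 6| < 5/12. So R = 5/12.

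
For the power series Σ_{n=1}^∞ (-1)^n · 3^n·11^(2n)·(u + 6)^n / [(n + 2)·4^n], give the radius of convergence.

Apply the ratio test: |a_{n+1}| / |a_n| = [(n + 2)/((n+1) + 2)] · 3·121/4, which tends to 363/4 as n → ∞.
Hence the series converges for |u + 6| < 1/(363/4) = 4/363, so the radius of convergence is 4/363.

R = 4/363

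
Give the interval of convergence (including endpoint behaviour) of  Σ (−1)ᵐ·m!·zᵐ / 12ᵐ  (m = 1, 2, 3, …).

Apply the ratio test: |a_{m+1}| / |a_m| = (m+1) · 1/12, which tends to ∞ as m → ∞.
Since the ratio → ∞, the series diverges for every z ≠ 0, and R = 0.

{0}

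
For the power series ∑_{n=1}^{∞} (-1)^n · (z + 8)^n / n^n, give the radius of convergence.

R = ∞

Applying the root test, |a_n|^(1/n) = 1/n → 0.
The limit is 0 for every z, so R = ∞.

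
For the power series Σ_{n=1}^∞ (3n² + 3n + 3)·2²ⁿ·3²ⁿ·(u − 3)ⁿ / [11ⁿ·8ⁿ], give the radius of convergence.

R = 22/9

The ratio of consecutive coefficients is [(3(n+1)² + 3(n+1) + 3)/(3n² + 3n + 3)] · 4·9/(11·8) → 9/22.
Thus R = 1/(9/22) = 22/9.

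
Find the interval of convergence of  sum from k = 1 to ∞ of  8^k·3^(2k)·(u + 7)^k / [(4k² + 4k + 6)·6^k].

[-85/12, -83/12]

Apply the ratio test: |a_{k+1}| / |a_k| = [(4k² + 4k + 6)/(4(k+1)² + 4(k+1) + 6)] · 8·9/6, which tends to 12 as k → ∞.
Thus R = 1/(12) = 1/12.
Endpoint u = -83/12: the terms are on the order of 1/k², so the series converges absolutely by comparison with the p-series (p = 2 > 1).
When u = -85/12, absolute convergence follows by limit comparison with Σ 1/k².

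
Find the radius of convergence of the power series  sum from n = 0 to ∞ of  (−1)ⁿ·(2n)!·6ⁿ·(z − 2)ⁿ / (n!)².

R = 1/24

Apply the ratio test: |a_{n+1}| / |a_n| = (2n+1)·(2n+2)/(n+1)² · 6, which tends to 24 as n → ∞.
Hence the series converges for |z − 2| < 1/(24) = 1/24, so the radius of convergence is 1/24.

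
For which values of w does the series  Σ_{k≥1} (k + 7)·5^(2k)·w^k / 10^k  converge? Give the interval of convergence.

(-2/5, 2/5)

Ratio test: |a_{k+1}/a_k| = [((k+1) + 7)/(k + 7)] · 25/10 → 5/2 as k → ∞.
Thus R = 1/(5/2) = 2/5.
At w = 2/5: the k-th term does not approach 0; divergence by the term test.
Check w = -2/5: the k-th term does not approach 0; divergence by the term test.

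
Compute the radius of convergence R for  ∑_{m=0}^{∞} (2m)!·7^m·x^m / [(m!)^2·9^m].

By the ratio test, |a_{m+1}/a_m| = (2m+1)·(2m+2)/(m+1)² · 7/9 → 28/9.
The series converges when 28/9 · |x| < 1, giving R = 9/28.

R = 9/28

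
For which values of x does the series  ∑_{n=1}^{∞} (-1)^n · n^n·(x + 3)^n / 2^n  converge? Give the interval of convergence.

{-3}

Root test: |a_n|^(1/n) = n/2 → ∞.
Since the n-th root of |a_n| is unbounded, the series converges only at x = -3; R = 0.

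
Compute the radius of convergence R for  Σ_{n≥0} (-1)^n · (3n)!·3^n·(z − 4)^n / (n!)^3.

R = 1/81

By the ratio test, |a_{n+1}/a_n| = (3n+1)·(3n+2)·(3n+3)/(n+1)³ · 3 → 81.
Hence the series converges for |z − 4| < 1/(81) = 1/81, so the radius of convergence is 1/81.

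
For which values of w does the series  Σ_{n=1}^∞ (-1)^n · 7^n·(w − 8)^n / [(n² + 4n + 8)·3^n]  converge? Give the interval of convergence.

The ratio of consecutive coefficients is [(n² + 4n + 8)/((n+1)² + 4(n+1) + 8)] · 7/3 → 7/3.
Convergence for |w − 8| · 7/3 < 1, i.e. |w − 8| < 3/7. So R = 3/7.
At w = 59/7: absolute convergence follows by limit comparison with Σ 1/n².
Check w = 53/7: absolute convergence follows by limit comparison with Σ 1/n².

[53/7, 59/7]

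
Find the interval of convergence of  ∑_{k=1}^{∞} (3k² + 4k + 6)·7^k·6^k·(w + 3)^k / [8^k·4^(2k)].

(-127/21, 1/21)

Apply the ratio test: |a_{k+1}| / |a_k| = [(3(k+1)² + 4(k+1) + 6)/(3k² + 4k + 6)] · 7·6/(8·16), which tends to 21/64 as k → ∞.
Thus R = 1/(21/64) = 64/21.
At w = 1/21: the terms have absolute value of order k², which does not tend to 0, so the series diverges by the divergence test.
When w = -127/21, the k-th term does not approach 0; divergence by the term test.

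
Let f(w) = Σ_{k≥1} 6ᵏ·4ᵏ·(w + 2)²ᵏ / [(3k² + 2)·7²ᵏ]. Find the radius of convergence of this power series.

R = 7√6/12

The ratio of consecutive coefficients is [(3k² + 2)/(3(k+1)² + 2)] · 6·4/49 → 24/49.
Successive powers of (w + 2) differ by 2, so the series converges when |w + 2|² · 24/49 < 1, i.e. |w + 2| < √(49/24). So R = 7√6/12.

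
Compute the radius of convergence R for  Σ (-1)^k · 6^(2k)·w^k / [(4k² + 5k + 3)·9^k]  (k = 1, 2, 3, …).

By the ratio test, |a_{k+1}/a_k| = [(4k² + 5k + 3)/(4(k+1)² + 5(k+1) + 3)] · 36/9 → 4.
Hence the series converges for |w| < 1/(4) = 1/4, so the radius of convergence is 1/4.

R = 1/4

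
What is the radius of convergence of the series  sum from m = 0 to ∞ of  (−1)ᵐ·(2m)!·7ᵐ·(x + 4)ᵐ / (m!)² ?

Ratio test: |a_{m+1}/a_m| = (2m+1)·(2m+2)/(m+1)² · 7 → 28 as m → ∞.
Hence the series converges for |x + 4| < 1/(28) = 1/28, so the radius of convergence is 1/28.

R = 1/28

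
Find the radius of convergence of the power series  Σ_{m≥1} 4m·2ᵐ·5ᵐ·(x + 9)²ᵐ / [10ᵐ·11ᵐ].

Ratio test: |a_{m+1}/a_m| = [4(m+1)/4m] · 2·5/(10·11) → 1/11 as m → ∞.
Since the exponent of (x + 9) increases by 2 each term, convergence requires |x + 9|² < 11, hence R = √11.

R = √11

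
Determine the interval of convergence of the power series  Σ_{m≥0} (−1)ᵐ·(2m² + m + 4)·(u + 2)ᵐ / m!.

(−∞, ∞)

The ratio of consecutive coefficients is (2(m+1)² + (m+1) + 4)/(2m² + m + 4) · 1/(m+1) → 0.
The limit is 0, so the series converges for all u; R = ∞.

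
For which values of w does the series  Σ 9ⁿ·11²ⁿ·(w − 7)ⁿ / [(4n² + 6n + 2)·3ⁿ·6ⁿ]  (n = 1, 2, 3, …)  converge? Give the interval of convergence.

[845/121, 849/121]

Apply the ratio test: |a_{n+1}| / |a_n| = [(4n² + 6n + 2)/(4(n+1)² + 6(n+1) + 2)] · 9·121/(3·6), which tends to 121/2 as n → ∞.
Hence the series converges for |w − 7| < 1/(121/2) = 2/121, so the radius of convergence is 2/121.
When w = 849/121, the series is dominated by a constant times Σ 1/n², which converges (p = 2 > 1).
When w = 845/121, the series is dominated by a constant times Σ 1/n², which converges (p = 2 > 1).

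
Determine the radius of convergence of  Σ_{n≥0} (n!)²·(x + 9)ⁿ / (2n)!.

The ratio of consecutive coefficients is (n+1)²/[(2n+1)·(2n+2)] → 1/4.
Hence the series converges for |x + 9| < 1/(1/4) = 4, so the radius of convergence is 4.

R = 4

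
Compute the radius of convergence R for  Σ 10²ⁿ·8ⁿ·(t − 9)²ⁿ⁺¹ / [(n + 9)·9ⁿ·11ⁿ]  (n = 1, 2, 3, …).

Ratio test: |a_{n+1}/a_n| = [(n + 9)/((n+1) + 9)] · 100·8/(9·11) → 800/99 as n → ∞.
Writing y = (t − 9)², the series in y has radius 99/800, so |t − 9| < √(99/800) and R = 3√22/40.

R = 3√22/40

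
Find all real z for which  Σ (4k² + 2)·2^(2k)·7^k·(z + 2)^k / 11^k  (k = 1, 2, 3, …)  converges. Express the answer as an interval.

By the ratio test, |a_{k+1}/a_k| = [(4(k+1)² + 2)/(4k² + 2)] · 4·7/11 → 28/11.
The series converges when 28/11 · |z + 2| < 1, giving R = 11/28.
Check z = -45/28: the terms do not tend to 0, so the series diverges.
At z = -67/28: the terms do not tend to 0, so the series diverges.

(-67/28, -45/28)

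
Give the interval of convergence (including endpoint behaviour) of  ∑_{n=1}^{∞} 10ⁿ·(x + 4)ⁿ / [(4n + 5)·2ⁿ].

By the ratio test, |a_{n+1}/a_n| = [(4n + 5)/(4(n+1) + 5)] · 10/2 → 5.
Thus R = 1/(5) = 1/5.
When x = -19/5, the terms are asymptotic to a nonzero constant times 1/n, so the series diverges by limit comparison with Σ 1/n.
Endpoint x = -21/5: the terms alternate in sign and decrease monotonically to 0 in absolute value (size ~ c/n), so the alternating series test gives convergence.

[-21/5, -19/5)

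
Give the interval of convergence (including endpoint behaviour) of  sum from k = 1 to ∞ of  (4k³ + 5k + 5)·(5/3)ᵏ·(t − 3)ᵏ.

Apply the ratio test: |a_{k+1}| / |a_k| = [(4(k+1)³ + 5(k+1) + 5)/(4k³ + 5k + 5)] · 5/3, which tends to 5/3 as k → ∞.
Thus R = 1/(5/3) = 3/5.
At t = 18/5: the terms have absolute value of order k³, which does not tend to 0, so the series diverges by the divergence test.
Endpoint t = 12/5: the k-th term does not approach 0; divergence by the term test.

(12/5, 18/5)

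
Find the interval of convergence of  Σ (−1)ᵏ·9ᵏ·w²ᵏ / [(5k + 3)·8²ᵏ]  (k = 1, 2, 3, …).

[-8/3, 8/3]

Apply the ratio test: |a_{k+1}| / |a_k| = [(5k + 3)/(5(k+1) + 3)] · 9/64, which tends to 9/64 as k → ∞.
Writing y = w², the series in y has radius 64/9, so |w| < √(64/9) = 8/3 and R = 8/3.
At w = 8/3: an alternating series whose terms decrease to 0 in absolute value, so it converges by the Leibniz criterion.
When w = -8/3, the terms alternate in sign and decrease monotonically to 0 in absolute value (size ~ c/k), so the alternating series test gives convergence.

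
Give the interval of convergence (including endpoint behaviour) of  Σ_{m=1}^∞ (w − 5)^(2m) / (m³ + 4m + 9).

[4, 6]

Apply the ratio test: |a_{m+1}| / |a_m| = (m³ + 4m + 9)/((m+1)³ + 4(m+1) + 9), which tends to 1 as m → ∞.
Since the exponent of (w − 5) increases by 2 each term, convergence requires |w − 5|² < 1, hence R = 1.
When w = 6, absolute convergence follows by limit comparison with Σ 1/m³.
At w = 4: the terms are on the order of 1/m³, so the series converges absolutely by comparison with the p-series (p = 3 > 1).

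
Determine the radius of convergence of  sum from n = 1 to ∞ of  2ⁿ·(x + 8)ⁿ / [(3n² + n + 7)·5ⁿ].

Ratio test: |a_{n+1}/a_n| = [(3n² + n + 7)/(3(n+1)² + (n+1) + 7)] · 2/5 → 2/5 as n → ∞.
Convergence for |x + 8| · 2/5 < 1, i.e. |x + 8| < 5/2. So R = 5/2.

R = 5/2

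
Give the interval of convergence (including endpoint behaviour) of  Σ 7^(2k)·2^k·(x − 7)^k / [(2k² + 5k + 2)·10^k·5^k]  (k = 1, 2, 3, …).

Apply the ratio test: |a_{k+1}| / |a_k| = [(2k² + 5k + 2)/(2(k+1)² + 5(k+1) + 2)] · 49·2/(10·5), which tends to 49/25 as k → ∞.
Thus R = 1/(49/25) = 25/49.
Endpoint x = 368/49: the series is dominated by a constant times Σ 1/k², which converges (p = 2 > 1).
Check x = 318/49: absolute convergence follows by limit comparison with Σ 1/k².

[318/49, 368/49]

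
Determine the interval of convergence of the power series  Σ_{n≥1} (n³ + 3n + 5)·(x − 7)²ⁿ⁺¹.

Apply the ratio test: |a_{n+1}| / |a_n| = ((n+1)³ + 3(n+1) + 5)/(n³ + 3n + 5), which tends to 1 as n → ∞.
Successive powers of (x − 7) differ by 2, so the series converges when |x − 7|² · 1 < 1, i.e. |x − 7| < √(1) = 1. So R = 1.
Endpoint x = 8: the terms do not tend to 0, so the series diverges.
At x = 6: the terms do not tend to 0, so the series diverges.

(6, 8)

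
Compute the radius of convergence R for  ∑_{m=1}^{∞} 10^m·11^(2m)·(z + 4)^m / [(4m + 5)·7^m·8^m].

Apply the ratio test: |a_{m+1}| / |a_m| = [(4m + 5)/(4(m+1) + 5)] · 10·121/(7·8), which tends to 605/28 as m → ∞.
Thus R = 1/(605/28) = 28/605.

R = 28/605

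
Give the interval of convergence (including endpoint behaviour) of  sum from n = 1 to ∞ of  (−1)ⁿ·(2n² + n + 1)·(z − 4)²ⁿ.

By the ratio test, |a_{n+1}/a_n| = (2(n+1)² + (n+1) + 1)/(2n² + n + 1) → 1.
Writing y = (z − 4)², the series in y has radius 1, so |z − 4| < √(1) = 1 and R = 1.
At z = 5: the terms do not tend to 0, so the series diverges.
At z = 3: the terms do not tend to 0, so the series diverges.

(3, 5)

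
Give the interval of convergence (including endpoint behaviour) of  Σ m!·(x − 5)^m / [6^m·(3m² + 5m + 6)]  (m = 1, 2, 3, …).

By the ratio test, |a_{m+1}/a_m| = (m+1) · 1/6 · (3m² + 5m + 6)/(3(m+1)² + 5(m+1) + 6) → ∞.
The ratio grows without bound, so the series diverges whenever (x − 5) ≠ 0; it converges only at x = 5. R = 0.

{5}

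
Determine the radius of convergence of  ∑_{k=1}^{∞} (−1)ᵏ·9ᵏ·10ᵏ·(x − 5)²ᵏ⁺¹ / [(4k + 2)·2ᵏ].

R = √5/15

Ratio test: |a_{k+1}/a_k| = [(4k + 2)/(4(k+1) + 2)] · 9·10/2 → 45 as k → ∞.
Since the exponent of (x − 5) increases by 2 each term, convergence requires |x − 5|² < 1/45, hence R = √5/15.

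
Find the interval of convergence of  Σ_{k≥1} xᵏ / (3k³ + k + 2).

[-1, 1]

By the ratio test, |a_{k+1}/a_k| = (3k³ + k + 2)/(3(k+1)³ + (k+1) + 2) → 1.
Convergence for |x| < 1, so R = 1.
When x = 1, the series is dominated by a constant times Σ 1/k³, which converges (p = 3 > 1).
At x = -1: absolute convergence follows by limit comparison with Σ 1/k³.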